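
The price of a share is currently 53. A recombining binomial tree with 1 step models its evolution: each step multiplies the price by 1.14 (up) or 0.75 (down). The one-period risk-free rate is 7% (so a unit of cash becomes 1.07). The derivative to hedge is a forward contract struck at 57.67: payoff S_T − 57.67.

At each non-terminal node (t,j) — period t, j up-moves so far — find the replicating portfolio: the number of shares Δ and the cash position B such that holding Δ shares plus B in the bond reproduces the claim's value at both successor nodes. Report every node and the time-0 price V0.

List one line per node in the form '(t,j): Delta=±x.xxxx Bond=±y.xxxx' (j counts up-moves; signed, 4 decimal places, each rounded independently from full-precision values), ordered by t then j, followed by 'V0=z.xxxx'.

Under the risk-neutral measure, an up-move has probability p* = (R−d)/(u−d) = 0.8205 and values discount at R = 1.07.
Terminal values V(1,·): V(1,0)=-17.9200, V(1,1)=2.7500
(0,0): S=53.0000. Δ = (V_up−V_dn)/(S_up−S_dn) = (2.7500−-17.9200)/(60.4200−39.7500) = 1.0000. V = [p*·2.7500 + (1−p*)·-17.9200]/1.07 = -0.8972. B = V − Δ·S = -53.8972.
The time-0 hedge costs -0.8972, which is the no-arbitrage price.

(0,0): Delta=1.0000 Bond=-53.8972
V0=-0.8972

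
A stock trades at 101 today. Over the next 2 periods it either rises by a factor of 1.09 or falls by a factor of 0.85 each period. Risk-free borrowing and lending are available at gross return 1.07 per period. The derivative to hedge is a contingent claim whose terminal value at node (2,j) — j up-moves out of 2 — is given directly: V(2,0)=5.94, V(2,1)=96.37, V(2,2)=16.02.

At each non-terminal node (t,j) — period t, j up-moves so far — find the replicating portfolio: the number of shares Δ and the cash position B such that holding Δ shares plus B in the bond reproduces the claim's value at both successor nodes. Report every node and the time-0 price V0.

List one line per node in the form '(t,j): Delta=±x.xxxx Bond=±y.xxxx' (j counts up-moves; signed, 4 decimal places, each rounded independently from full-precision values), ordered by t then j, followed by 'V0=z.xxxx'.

Since d<R<u, set p* = (R−d)/(u−d) = 0.9167; price each node as the discounted p*-expectation of its children.
Payoff layer (t=2): V(2,0)=5.9400, V(2,1)=96.3700, V(2,2)=16.0200
(1,0): S=85.8500. Δ = (V_up−V_dn)/(S_up−S_dn) = (96.3700−5.9400)/(93.5765−72.9725) = 4.3890. V = [p*·96.3700 + (1−p*)·5.9400]/1.07 = 83.0226. B = V − Δ·S = -293.7691.
(1,1): S=110.0900. Δ = (V_up−V_dn)/(S_up−S_dn) = (16.0200−96.3700)/(119.9981−93.5765) = -3.0411. V = [p*·16.0200 + (1−p*)·96.3700]/1.07 = 21.2298. B = V − Δ·S = 356.0214.
(0,0): S=101.0000. Δ = (V_up−V_dn)/(S_up−S_dn) = (21.2298−83.0226)/(110.0900−85.8500) = -2.5492. V = [p*·21.2298 + (1−p*)·83.0226]/1.07 = 24.6534. B = V − Δ·S = 282.1236.
Self-financing check: at every node Δ·S+B equals the discounted successor values.

(0,0): Delta=-2.5492 Bond=282.1236
(1,0): Delta=4.3890 Bond=-293.7691
(1,1): Delta=-3.0411 Bond=356.0214
V0=24.6534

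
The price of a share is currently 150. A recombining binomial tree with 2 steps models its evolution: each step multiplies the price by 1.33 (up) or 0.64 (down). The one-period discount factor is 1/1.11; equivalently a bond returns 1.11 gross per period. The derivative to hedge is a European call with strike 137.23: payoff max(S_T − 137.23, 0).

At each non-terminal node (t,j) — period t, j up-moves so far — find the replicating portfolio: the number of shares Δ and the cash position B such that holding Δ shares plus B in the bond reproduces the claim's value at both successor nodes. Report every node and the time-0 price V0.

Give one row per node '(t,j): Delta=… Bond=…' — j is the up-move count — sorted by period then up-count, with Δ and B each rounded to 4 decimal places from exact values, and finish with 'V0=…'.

(0,0): Delta=0.7595 Bond=-65.6901
(1,0): Delta=0.0000 Bond=0.0000
(1,1): Delta=0.9306 Bond=-107.0469
V0=48.2412

Under the risk-neutral measure, an up-move has probability p* = (R−d)/(u−d) = 0.6812 and values discount at R = 1.11.
Terminal values V(2,·): V(2,0)=0.0000, V(2,1)=0.0000, V(2,2)=128.1050
Node (1,0) S=96.0000: V=(p*·0.0000+(1−p*)·0.0000)/1.11=0.0000; Δ=(0.0000−0.0000)/(127.6800−61.4400)=0.0000; B=V−Δ·S=0.0000
Node (1,1) S=199.5000: V=(p*·128.1050+(1−p*)·0.0000)/1.11=78.6125; Δ=(128.1050−0.0000)/(265.3350−127.6800)=0.9306; B=V−Δ·S=-107.0469
Node (0,0) S=150.0000: V=(p*·78.6125+(1−p*)·0.0000)/1.11=48.2412; Δ=(78.6125−0.0000)/(199.5000−96.0000)=0.7595; B=V−Δ·S=-65.6901
Check: Δ(0,0)·S0 + B(0,0) = 48.2412 = V0.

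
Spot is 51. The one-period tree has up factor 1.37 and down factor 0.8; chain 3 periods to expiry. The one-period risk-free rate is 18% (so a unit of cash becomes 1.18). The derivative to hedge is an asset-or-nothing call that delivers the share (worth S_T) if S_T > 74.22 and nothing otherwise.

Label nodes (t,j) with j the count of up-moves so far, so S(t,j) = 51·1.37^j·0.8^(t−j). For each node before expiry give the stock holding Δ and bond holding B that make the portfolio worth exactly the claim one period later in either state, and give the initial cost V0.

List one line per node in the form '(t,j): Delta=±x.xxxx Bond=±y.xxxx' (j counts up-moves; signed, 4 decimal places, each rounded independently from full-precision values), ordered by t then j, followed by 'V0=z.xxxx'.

(0,0): Delta=1.4399 Bond=-29.0729
(1,0): Delta=1.8603 Bond=-51.4590
(1,1): Delta=1.3172 Bond=-25.7295
(2,0): Delta=0.0000 Bond=0.0000
(2,1): Delta=2.4035 Bond=-91.0824
(2,2): Delta=1.0000 Bond=0.0000
V0=44.3634

Risk-neutral probability p* = (R−d)/(u−d) = (1.18−0.8)/(1.37−0.8) = 0.6667.
Terminal values V(3,·): V(3,0)=0.0000, V(3,1)=0.0000, V(3,2)=76.5775, V(3,3)=131.1390
(2,0): S=32.6400. Δ = (V_up−V_dn)/(S_up−S_dn) = (0.0000−0.0000)/(44.7168−26.1120) = 0.0000. V = [p*·0.0000 + (1−p*)·0.0000]/1.18 = 0.0000. B = V − Δ·S = 0.0000.
(2,1): S=55.8960. Δ = (V_up−V_dn)/(S_up−S_dn) = (76.5775−0.0000)/(76.5775−44.7168) = 2.4035. V = [p*·76.5775 + (1−p*)·0.0000]/1.18 = 43.2641. B = V − Δ·S = -91.0824.
(2,2): S=95.7219. Δ = (V_up−V_dn)/(S_up−S_dn) = (131.1390−76.5775)/(131.1390−76.5775) = 1.0000. V = [p*·131.1390 + (1−p*)·76.5775]/1.18 = 95.7219. B = V − Δ·S = 0.0000.
(1,0): S=40.8000. Δ = (V_up−V_dn)/(S_up−S_dn) = (43.2641−0.0000)/(55.8960−32.6400) = 1.8603. V = [p*·43.2641 + (1−p*)·0.0000]/1.18 = 24.4430. B = V − Δ·S = -51.4590.
(1,1): S=69.8700. Δ = (V_up−V_dn)/(S_up−S_dn) = (95.7219−43.2641)/(95.7219−55.8960) = 1.3172. V = [p*·95.7219 + (1−p*)·43.2641]/1.18 = 66.3017. B = V − Δ·S = -25.7295.
(0,0): S=51.0000. Δ = (V_up−V_dn)/(S_up−S_dn) = (66.3017−24.4430)/(69.8700−40.8000) = 1.4399. V = [p*·66.3017 + (1−p*)·24.4430]/1.18 = 44.3634. B = V − Δ·S = -29.0729.
Each (Δ,B) replicates both successor values, so the strategy is self-financing and V0 is arbitrage-free.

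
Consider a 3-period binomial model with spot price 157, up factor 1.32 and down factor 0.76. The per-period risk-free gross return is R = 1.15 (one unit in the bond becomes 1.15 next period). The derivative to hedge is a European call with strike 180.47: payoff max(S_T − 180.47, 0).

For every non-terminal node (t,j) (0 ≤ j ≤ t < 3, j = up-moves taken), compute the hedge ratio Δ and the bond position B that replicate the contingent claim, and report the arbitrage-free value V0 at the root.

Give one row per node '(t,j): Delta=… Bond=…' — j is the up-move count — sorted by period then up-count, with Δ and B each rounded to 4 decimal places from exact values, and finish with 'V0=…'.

The replicating-portfolio and risk-neutral prices coincide; use p* = (1.15−0.76)/(1.32−0.76) = 0.6964 for the latter.
Payoff layer (t=3): V(3,0)=0.0000, V(3,1)=0.0000, V(3,2)=27.4332, V(3,3)=180.6250
(2,0): S=90.6832. Δ = (V_up−V_dn)/(S_up−S_dn) = (0.0000−0.0000)/(119.7018−68.9192) = 0.0000. V = [p*·0.0000 + (1−p*)·0.0000]/1.15 = 0.0000. B = V − Δ·S = 0.0000.
(2,1): S=157.5024. Δ = (V_up−V_dn)/(S_up−S_dn) = (27.4332−0.0000)/(207.9032−119.7018) = 0.3110. V = [p*·27.4332 + (1−p*)·0.0000]/1.15 = 16.6133. B = V − Δ·S = -32.3745.
(2,2): S=273.5568. Δ = (V_up−V_dn)/(S_up−S_dn) = (180.6250−27.4332)/(361.0950−207.9032) = 1.0000. V = [p*·180.6250 + (1−p*)·27.4332]/1.15 = 116.6264. B = V − Δ·S = -156.9304.
(1,0): S=119.3200. Δ = (V_up−V_dn)/(S_up−S_dn) = (16.6133−0.0000)/(157.5024−90.6832) = 0.2486. V = [p*·16.6133 + (1−p*)·0.0000]/1.15 = 10.0608. B = V − Δ·S = -19.6057.
(1,1): S=207.2400. Δ = (V_up−V_dn)/(S_up−S_dn) = (116.6264−16.6133)/(273.5568−157.5024) = 0.8618. V = [p*·116.6264 + (1−p*)·16.6133]/1.15 = 75.0133. B = V − Δ·S = -103.5816.
(0,0): S=157.0000. Δ = (V_up−V_dn)/(S_up−S_dn) = (75.0133−10.0608)/(207.2400−119.3200) = 0.7388. V = [p*·75.0133 + (1−p*)·10.0608]/1.15 = 48.0831. B = V − Δ·S = -67.9034.
Check: Δ(0,0)·S0 + B(0,0) = 48.0831 = V0.

(0,0): Delta=0.7388 Bond=-67.9034
(1,0): Delta=0.2486 Bond=-19.6057
(1,1): Delta=0.8618 Bond=-103.5816
(2,0): Delta=0.0000 Bond=0.0000
(2,1): Delta=0.3110 Bond=-32.3745
(2,2): Delta=1.0000 Bond=-156.9304
V0=48.0831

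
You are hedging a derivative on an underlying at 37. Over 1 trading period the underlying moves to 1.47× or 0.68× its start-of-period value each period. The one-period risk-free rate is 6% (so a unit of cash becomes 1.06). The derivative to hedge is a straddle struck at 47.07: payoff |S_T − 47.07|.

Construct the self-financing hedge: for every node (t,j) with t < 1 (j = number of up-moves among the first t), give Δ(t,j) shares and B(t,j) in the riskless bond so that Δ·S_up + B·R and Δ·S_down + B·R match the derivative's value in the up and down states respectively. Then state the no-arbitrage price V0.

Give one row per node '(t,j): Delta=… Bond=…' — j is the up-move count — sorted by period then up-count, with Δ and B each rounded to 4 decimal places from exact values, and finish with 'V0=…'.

(0,0): Delta=-0.4991 Bond=32.5174
V0=14.0491

Under the risk-neutral measure, an up-move has probability p* = (R−d)/(u−d) = 0.4810 and values discount at R = 1.06.
At expiry t=1: V(1,0)=21.9100, V(1,1)=7.3200
(0,0): S=37.0000. Δ = (V_up−V_dn)/(S_up−S_dn) = (7.3200−21.9100)/(54.3900−25.1600) = -0.4991. V = [p*·7.3200 + (1−p*)·21.9100]/1.06 = 14.0491. B = V − Δ·S = 32.5174.
Each (Δ,B) replicates both successor values, so the strategy is self-financing and V0 is arbitrage-free.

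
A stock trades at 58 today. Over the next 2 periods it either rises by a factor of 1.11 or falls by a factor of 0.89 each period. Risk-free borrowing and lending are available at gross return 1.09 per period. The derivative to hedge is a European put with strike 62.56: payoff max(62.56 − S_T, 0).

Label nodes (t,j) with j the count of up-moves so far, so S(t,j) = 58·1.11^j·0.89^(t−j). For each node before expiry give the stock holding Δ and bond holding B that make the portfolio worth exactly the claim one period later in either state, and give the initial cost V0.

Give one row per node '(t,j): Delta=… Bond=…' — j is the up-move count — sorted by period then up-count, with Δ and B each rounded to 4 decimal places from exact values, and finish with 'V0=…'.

Under the risk-neutral measure, an up-move has probability p* = (R−d)/(u−d) = 0.9091 and values discount at R = 1.09.
Terminal values V(2,·): V(2,0)=16.6182, V(2,1)=5.2618, V(2,2)=0.0000
(1,0): S=51.6200. Δ = (V_up−V_dn)/(S_up−S_dn) = (5.2618−16.6182)/(57.2982−45.9418) = -1.0000. V = [p*·5.2618 + (1−p*)·16.6182]/1.09 = 5.7745. B = V − Δ·S = 57.3945.
(1,1): S=64.3800. Δ = (V_up−V_dn)/(S_up−S_dn) = (0.0000−5.2618)/(71.4618−57.2982) = -0.3715. V = [p*·0.0000 + (1−p*)·5.2618]/1.09 = 0.4388. B = V − Δ·S = 24.3561.
(0,0): S=58.0000. Δ = (V_up−V_dn)/(S_up−S_dn) = (0.4388−5.7745)/(64.3800−51.6200) = -0.4182. V = [p*·0.4388 + (1−p*)·5.7745]/1.09 = 0.8476. B = V − Δ·S = 25.1006.
Check: Δ(0,0)·S0 + B(0,0) = 0.8476 = V0.

(0,0): Delta=-0.4182 Bond=25.1006
(1,0): Delta=-1.0000 Bond=57.3945
(1,1): Delta=-0.3715 Bond=24.3561
V0=0.8476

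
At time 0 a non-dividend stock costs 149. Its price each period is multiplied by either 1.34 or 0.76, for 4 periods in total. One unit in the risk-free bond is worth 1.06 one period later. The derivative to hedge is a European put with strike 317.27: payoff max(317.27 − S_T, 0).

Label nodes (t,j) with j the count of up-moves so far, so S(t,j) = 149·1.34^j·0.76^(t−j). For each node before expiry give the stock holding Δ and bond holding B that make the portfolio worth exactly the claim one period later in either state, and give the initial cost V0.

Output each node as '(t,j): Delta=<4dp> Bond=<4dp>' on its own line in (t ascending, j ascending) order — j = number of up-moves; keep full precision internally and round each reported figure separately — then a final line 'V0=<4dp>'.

Since d<R<u, set p* = (R−d)/(u−d) = 0.5172; price each node as the discounted p*-expectation of its children.
Payoff layer (t=4): V(4,0)=267.5604, V(4,1)=229.6241, V(4,2)=162.7364, V(4,3)=44.8028, V(4,4)=0.0000
Node (3,0) S=65.4074: V=(p*·229.6241+(1−p*)·267.5604)/1.06=233.9039; Δ=(229.6241−267.5604)/(87.6459−49.7096)=-1.0000; B=V−Δ·S=299.3113
Node (3,1) S=115.3236: V=(p*·162.7364+(1−p*)·229.6241)/1.06=183.9877; Δ=(162.7364−229.6241)/(154.5336−87.6459)=-1.0000; B=V−Δ·S=299.3113
Node (3,2) S=203.3337: V=(p*·44.8028+(1−p*)·162.7364)/1.06=95.9776; Δ=(44.8028−162.7364)/(272.4672−154.5336)=-1.0000; B=V−Δ·S=299.3113
Node (3,3) S=358.5095: V=(p*·0.0000+(1−p*)·44.8028)/1.06=20.4047; Δ=(0.0000−44.8028)/(480.4027−272.4672)=-0.2155; B=V−Δ·S=97.6508
Node (2,0) S=86.0624: V=(p*·183.9877+(1−p*)·233.9039)/1.06=196.3068; Δ=(183.9877−233.9039)/(115.3236−65.4074)=-1.0000; B=V−Δ·S=282.3692
Node (2,1) S=151.7416: V=(p*·95.9776+(1−p*)·183.9877)/1.06=130.6276; Δ=(95.9776−183.9877)/(203.3337−115.3236)=-1.0000; B=V−Δ·S=282.3692
Node (2,2) S=267.5444: V=(p*·20.4047+(1−p*)·95.9776)/1.06=53.6680; Δ=(20.4047−95.9776)/(358.5095−203.3337)=-0.4870; B=V−Δ·S=183.9662
Node (1,0) S=113.2400: V=(p*·130.6276+(1−p*)·196.3068)/1.06=153.1460; Δ=(130.6276−196.3068)/(151.7416−86.0624)=-1.0000; B=V−Δ·S=266.3860
Node (1,1) S=199.6600: V=(p*·53.6680+(1−p*)·130.6276)/1.06=85.6801; Δ=(53.6680−130.6276)/(267.5444−151.7416)=-0.6646; B=V−Δ·S=218.3689
Node (0,0) S=149.0000: V=(p*·85.6801+(1−p*)·153.1460)/1.06=111.5565; Δ=(85.6801−153.1460)/(199.6600−113.2400)=-0.7807; B=V−Δ·S=227.8770
Self-financing check: at every node Δ·S+B equals the discounted successor values.

(0,0): Delta=-0.7807 Bond=227.8770
(1,0): Delta=-1.0000 Bond=266.3860
(1,1): Delta=-0.6646 Bond=218.3689
(2,0): Delta=-1.0000 Bond=282.3692
(2,1): Delta=-1.0000 Bond=282.3692
(2,2): Delta=-0.4870 Bond=183.9662
(3,0): Delta=-1.0000 Bond=299.3113
(3,1): Delta=-1.0000 Bond=299.3113
(3,2): Delta=-1.0000 Bond=299.3113
(3,3): Delta=-0.2155 Bond=97.6508
V0=111.5565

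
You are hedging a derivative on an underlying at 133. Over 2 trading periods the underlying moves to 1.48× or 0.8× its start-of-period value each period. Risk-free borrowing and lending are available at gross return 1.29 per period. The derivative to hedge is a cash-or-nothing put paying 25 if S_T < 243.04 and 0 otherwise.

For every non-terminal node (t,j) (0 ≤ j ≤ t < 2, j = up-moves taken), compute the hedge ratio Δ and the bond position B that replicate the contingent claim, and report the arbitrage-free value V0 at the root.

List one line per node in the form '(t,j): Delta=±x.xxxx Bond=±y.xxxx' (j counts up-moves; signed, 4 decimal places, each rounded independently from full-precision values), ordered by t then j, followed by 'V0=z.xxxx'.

(0,0): Delta=-0.1544 Bond=27.7590
(1,0): Delta=0.0000 Bond=19.3798
(1,1): Delta=-0.1868 Bond=42.1797
V0=7.2224

The replicating-portfolio and risk-neutral prices coincide; use p* = (1.29−0.8)/(1.48−0.8) = 0.7206 for the latter.
At expiry t=2: V(2,0)=25.0000, V(2,1)=25.0000, V(2,2)=0.0000
Node (1,0) S=106.4000: V=(p*·25.0000+(1−p*)·25.0000)/1.29=19.3798; Δ=(25.0000−25.0000)/(157.4720−85.1200)=0.0000; B=V−Δ·S=19.3798
Node (1,1) S=196.8400: V=(p*·0.0000+(1−p*)·25.0000)/1.29=5.4150; Δ=(0.0000−25.0000)/(291.3232−157.4720)=-0.1868; B=V−Δ·S=42.1797
Node (0,0) S=133.0000: V=(p*·5.4150+(1−p*)·19.3798)/1.29=7.2224; Δ=(5.4150−19.3798)/(196.8400−106.4000)=-0.1544; B=V−Δ·S=27.7590
Check: Δ(0,0)·S0 + B(0,0) = 7.2224 = V0.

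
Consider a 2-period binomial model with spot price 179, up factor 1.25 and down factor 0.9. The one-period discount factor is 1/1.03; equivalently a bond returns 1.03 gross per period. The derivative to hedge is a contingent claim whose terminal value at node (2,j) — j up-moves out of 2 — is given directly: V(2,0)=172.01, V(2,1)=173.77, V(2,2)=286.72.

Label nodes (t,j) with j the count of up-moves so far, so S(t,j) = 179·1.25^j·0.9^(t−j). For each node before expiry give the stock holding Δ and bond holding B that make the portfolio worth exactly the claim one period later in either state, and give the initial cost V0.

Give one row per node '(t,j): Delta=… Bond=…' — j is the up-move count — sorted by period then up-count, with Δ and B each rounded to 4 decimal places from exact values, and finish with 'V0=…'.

No-arbitrage ⇒ martingale measure with p* = (R−d)/(u−d) = 0.3714.
Payoff layer (t=2): V(2,0)=172.0100, V(2,1)=173.7700, V(2,2)=286.7200
Node (1,0) S=161.1000: V=(p*·173.7700+(1−p*)·172.0100)/1.03=167.6347; Δ=(173.7700−172.0100)/(201.3750−144.9900)=0.0312; B=V−Δ·S=162.6061
Node (1,1) S=223.7500: V=(p*·286.7200+(1−p*)·173.7700)/1.03=209.4397; Δ=(286.7200−173.7700)/(279.6875−201.3750)=1.4423; B=V−Δ·S=-113.2746
Node (0,0) S=179.0000: V=(p*·209.4397+(1−p*)·167.6347)/1.03=177.8274; Δ=(209.4397−167.6347)/(223.7500−161.1000)=0.6673; B=V−Δ·S=58.3846
The time-0 hedge costs 177.8274, which is the no-arbitrage price.

(0,0): Delta=0.6673 Bond=58.3846
(1,0): Delta=0.0312 Bond=162.6061
(1,1): Delta=1.4423 Bond=-113.2746
V0=177.8274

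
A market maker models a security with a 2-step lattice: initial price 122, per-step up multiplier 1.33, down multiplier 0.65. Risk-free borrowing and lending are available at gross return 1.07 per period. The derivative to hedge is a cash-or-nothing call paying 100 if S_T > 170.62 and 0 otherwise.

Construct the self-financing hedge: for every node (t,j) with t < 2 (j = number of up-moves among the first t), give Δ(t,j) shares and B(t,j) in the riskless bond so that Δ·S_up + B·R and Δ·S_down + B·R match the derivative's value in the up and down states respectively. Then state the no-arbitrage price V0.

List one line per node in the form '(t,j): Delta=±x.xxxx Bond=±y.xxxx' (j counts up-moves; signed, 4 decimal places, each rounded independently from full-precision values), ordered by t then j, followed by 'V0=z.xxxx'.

(0,0): Delta=0.6958 Bond=-51.5676
(1,0): Delta=0.0000 Bond=0.0000
(1,1): Delta=0.9063 Bond=-89.3348
V0=33.3206

No-arbitrage ⇒ martingale measure with p* = (R−d)/(u−d) = 0.6176.
At expiry t=2: V(2,0)=0.0000, V(2,1)=0.0000, V(2,2)=100.0000
(1,0): S=79.3000. Δ = (V_up−V_dn)/(S_up−S_dn) = (0.0000−0.0000)/(105.4690−51.5450) = 0.0000. V = [p*·0.0000 + (1−p*)·0.0000]/1.07 = 0.0000. B = V − Δ·S = 0.0000.
(1,1): S=162.2600. Δ = (V_up−V_dn)/(S_up−S_dn) = (100.0000−0.0000)/(215.8058−105.4690) = 0.9063. V = [p*·100.0000 + (1−p*)·0.0000]/1.07 = 57.7240. B = V − Δ·S = -89.3348.
(0,0): S=122.0000. Δ = (V_up−V_dn)/(S_up−S_dn) = (57.7240−0.0000)/(162.2600−79.3000) = 0.6958. V = [p*·57.7240 + (1−p*)·0.0000]/1.07 = 33.3206. B = V − Δ·S = -51.5676.
Root portfolio cost Δ·122+B reproduces V0=33.3206.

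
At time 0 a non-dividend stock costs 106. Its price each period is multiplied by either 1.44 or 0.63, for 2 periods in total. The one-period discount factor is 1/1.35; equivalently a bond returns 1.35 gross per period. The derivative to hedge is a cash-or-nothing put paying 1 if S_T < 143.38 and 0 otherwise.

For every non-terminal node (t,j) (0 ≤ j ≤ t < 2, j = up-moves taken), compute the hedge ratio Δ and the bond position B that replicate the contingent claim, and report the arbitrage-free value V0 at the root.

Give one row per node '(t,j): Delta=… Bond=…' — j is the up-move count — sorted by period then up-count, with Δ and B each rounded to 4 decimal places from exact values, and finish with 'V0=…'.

Risk-neutral probability p* = (R−d)/(u−d) = (1.35−0.63)/(1.44−0.63) = 0.8889.
Terminal values V(2,·): V(2,0)=1.0000, V(2,1)=1.0000, V(2,2)=0.0000
Node (1,0) S=66.7800: V=(p*·1.0000+(1−p*)·1.0000)/1.35=0.7407; Δ=(1.0000−1.0000)/(96.1632−42.0714)=0.0000; B=V−Δ·S=0.7407
Node (1,1) S=152.6400: V=(p*·0.0000+(1−p*)·1.0000)/1.35=0.0823; Δ=(0.0000−1.0000)/(219.8016−96.1632)=-0.0081; B=V−Δ·S=1.3169
Node (0,0) S=106.0000: V=(p*·0.0823+(1−p*)·0.7407)/1.35=0.1152; Δ=(0.0823−0.7407)/(152.6400−66.7800)=-0.0077; B=V−Δ·S=0.9280
Check: Δ(0,0)·S0 + B(0,0) = 0.1152 = V0.

(0,0): Delta=-0.0077 Bond=0.9280
(1,0): Delta=0.0000 Bond=0.7407
(1,1): Delta=-0.0081 Bond=1.3169
V0=0.1152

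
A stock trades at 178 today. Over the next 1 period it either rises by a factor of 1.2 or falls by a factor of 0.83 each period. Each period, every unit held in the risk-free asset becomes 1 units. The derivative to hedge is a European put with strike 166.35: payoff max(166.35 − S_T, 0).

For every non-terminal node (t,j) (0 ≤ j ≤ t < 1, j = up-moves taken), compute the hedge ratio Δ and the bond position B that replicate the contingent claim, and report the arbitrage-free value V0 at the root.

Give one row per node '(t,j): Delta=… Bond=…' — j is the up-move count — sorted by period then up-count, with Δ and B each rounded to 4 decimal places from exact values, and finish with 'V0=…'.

(0,0): Delta=-0.2826 Bond=60.3568
V0=10.0595

The replicating-portfolio and risk-neutral prices coincide; use p* = (1−0.83)/(1.2−0.83) = 0.4595 for the latter.
At expiry t=1: V(1,0)=18.6100, V(1,1)=0.0000
(0,0): S=178.0000. Δ = (V_up−V_dn)/(S_up−S_dn) = (0.0000−18.6100)/(213.6000−147.7400) = -0.2826. V = [p*·0.0000 + (1−p*)·18.6100]/1 = 10.0595. B = V − Δ·S = 60.3568.
Check: Δ(0,0)·S0 + B(0,0) = 10.0595 = V0.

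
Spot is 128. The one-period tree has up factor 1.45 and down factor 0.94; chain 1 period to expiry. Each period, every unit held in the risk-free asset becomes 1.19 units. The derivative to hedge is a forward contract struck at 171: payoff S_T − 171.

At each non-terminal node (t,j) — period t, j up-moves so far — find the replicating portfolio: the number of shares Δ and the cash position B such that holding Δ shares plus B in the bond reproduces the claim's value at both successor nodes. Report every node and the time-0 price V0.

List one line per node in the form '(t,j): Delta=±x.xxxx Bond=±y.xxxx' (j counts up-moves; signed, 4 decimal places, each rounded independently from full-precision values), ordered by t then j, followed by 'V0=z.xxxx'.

(0,0): Delta=1.0000 Bond=-143.6975
V0=-15.6975

No-arbitrage ⇒ martingale measure with p* = (R−d)/(u−d) = 0.4902.
Terminal payoffs: V(1,0)=-50.6800, V(1,1)=14.6000
(0,0): S=128.0000. Δ = (V_up−V_dn)/(S_up−S_dn) = (14.6000−-50.6800)/(185.6000−120.3200) = 1.0000. V = [p*·14.6000 + (1−p*)·-50.6800]/1.19 = -15.6975. B = V − Δ·S = -143.6975.
The time-0 hedge costs -15.6975, which is the no-arbitrage price.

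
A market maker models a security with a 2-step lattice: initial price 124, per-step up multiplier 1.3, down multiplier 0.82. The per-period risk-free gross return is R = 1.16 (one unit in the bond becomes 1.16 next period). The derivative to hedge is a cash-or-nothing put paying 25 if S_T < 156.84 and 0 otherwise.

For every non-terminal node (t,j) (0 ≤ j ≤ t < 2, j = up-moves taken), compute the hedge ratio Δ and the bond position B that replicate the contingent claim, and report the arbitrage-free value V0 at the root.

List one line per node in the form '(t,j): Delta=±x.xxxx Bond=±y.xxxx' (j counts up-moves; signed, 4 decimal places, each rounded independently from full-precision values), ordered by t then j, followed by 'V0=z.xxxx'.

(0,0): Delta=-0.2565 Bond=41.0610
(1,0): Delta=0.0000 Bond=21.5517
(1,1): Delta=-0.3231 Bond=58.3693
V0=9.2573

The replicating-portfolio and risk-neutral prices coincide; use p* = (1.16−0.82)/(1.3−0.82) = 0.7083 for the latter.
Terminal values V(2,·): V(2,0)=25.0000, V(2,1)=25.0000, V(2,2)=0.0000
  t=1,j=0: stock 101.6800 → up 132.1840 (V=25.0000), down 83.3776 (V=25.0000). Price 21.5517; hedge Δ=0.0000, bond B=21.5517.
  t=1,j=1: stock 161.2000 → up 209.5600 (V=0.0000), down 132.1840 (V=25.0000). Price 6.2859; hedge Δ=-0.3231, bond B=58.3693.
  t=0,j=0: stock 124.0000 → up 161.2000 (V=6.2859), down 101.6800 (V=21.5517). Price 9.2573; hedge Δ=-0.2565, bond B=41.0610.
Check: Δ(0,0)·S0 + B(0,0) = 9.2573 = V0.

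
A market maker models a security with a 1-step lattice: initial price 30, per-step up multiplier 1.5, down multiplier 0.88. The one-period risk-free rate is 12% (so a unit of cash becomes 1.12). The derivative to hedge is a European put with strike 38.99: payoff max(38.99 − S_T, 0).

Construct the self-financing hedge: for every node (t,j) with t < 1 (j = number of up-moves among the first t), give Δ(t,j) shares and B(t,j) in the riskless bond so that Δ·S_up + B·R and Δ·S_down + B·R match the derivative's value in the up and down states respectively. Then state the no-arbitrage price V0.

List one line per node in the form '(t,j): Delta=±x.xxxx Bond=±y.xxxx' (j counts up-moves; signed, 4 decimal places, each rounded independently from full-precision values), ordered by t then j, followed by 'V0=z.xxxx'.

Risk-neutral probability p* = (R−d)/(u−d) = (1.12−0.88)/(1.5−0.88) = 0.3871.
Terminal payoffs: V(1,0)=12.5900, V(1,1)=0.0000
  t=0,j=0: stock 30.0000 → up 45.0000 (V=0.0000), down 26.4000 (V=12.5900). Price 6.8897; hedge Δ=-0.6769, bond B=27.1961.
Self-financing check: at every node Δ·S+B equals the discounted successor values.

(0,0): Delta=-0.6769 Bond=27.1961
V0=6.8897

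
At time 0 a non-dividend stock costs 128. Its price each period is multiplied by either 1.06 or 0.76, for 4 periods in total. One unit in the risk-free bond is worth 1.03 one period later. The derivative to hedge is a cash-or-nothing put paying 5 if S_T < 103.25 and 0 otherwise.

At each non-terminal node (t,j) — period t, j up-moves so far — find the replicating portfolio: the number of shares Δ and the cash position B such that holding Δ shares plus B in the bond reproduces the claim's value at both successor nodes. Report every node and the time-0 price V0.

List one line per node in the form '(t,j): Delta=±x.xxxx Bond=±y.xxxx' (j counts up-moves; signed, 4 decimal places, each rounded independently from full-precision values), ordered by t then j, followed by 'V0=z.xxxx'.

The replicating-portfolio and risk-neutral prices coincide; use p* = (1.03−0.76)/(1.06−0.76) = 0.9000 for the latter.
Payoff layer (t=4): V(4,0)=5.0000, V(4,1)=5.0000, V(4,2)=5.0000, V(4,3)=0.0000, V(4,4)=0.0000
  t=3,j=0: stock 56.1889 → up 59.5603 (V=5.0000), down 42.7036 (V=5.0000). Price 4.8544; hedge Δ=0.0000, bond B=4.8544.
  t=3,j=1: stock 78.3688 → up 83.0709 (V=5.0000), down 59.5603 (V=5.0000). Price 4.8544; hedge Δ=0.0000, bond B=4.8544.
  t=3,j=2: stock 109.3038 → up 115.8620 (V=0.0000), down 83.0709 (V=5.0000). Price 0.4854; hedge Δ=-0.1525, bond B=17.1521.
  t=3,j=3: stock 152.4500 → up 161.5971 (V=0.0000), down 115.8620 (V=0.0000). Price 0.0000; hedge Δ=0.0000, bond B=0.0000.
  t=2,j=0: stock 73.9328 → up 78.3688 (V=4.8544), down 56.1889 (V=4.8544). Price 4.7130; hedge Δ=0.0000, bond B=4.7130.
  t=2,j=1: stock 103.1168 → up 109.3038 (V=0.4854), down 78.3688 (V=4.8544). Price 0.8955; hedge Δ=-0.1412, bond B=15.4586.
  t=2,j=2: stock 143.8208 → up 152.4500 (V=0.0000), down 109.3038 (V=0.4854). Price 0.0471; hedge Δ=-0.0113, bond B=1.6653.
  t=1,j=0: stock 97.2800 → up 103.1168 (V=0.8955), down 73.9328 (V=4.7130). Price 1.2400; hedge Δ=-0.1308, bond B=13.9651.
  t=1,j=1: stock 135.6800 → up 143.8208 (V=0.0471), down 103.1168 (V=0.8955). Price 0.1281; hedge Δ=-0.0208, bond B=2.9559.
  t=0,j=0: stock 128.0000 → up 135.6800 (V=0.1281), down 97.2800 (V=1.2400). Price 0.2323; hedge Δ=-0.0290, bond B=3.9387.
Root portfolio cost Δ·128+B reproduces V0=0.2323.

(0,0): Delta=-0.0290 Bond=3.9387
(1,0): Delta=-0.1308 Bond=13.9651
(1,1): Delta=-0.0208 Bond=2.9559
(2,0): Delta=0.0000 Bond=4.7130
(2,1): Delta=-0.1412 Bond=15.4586
(2,2): Delta=-0.0113 Bond=1.6653
(3,0): Delta=0.0000 Bond=4.8544
(3,1): Delta=0.0000 Bond=4.8544
(3,2): Delta=-0.1525 Bond=17.1521
(3,3): Delta=0.0000 Bond=0.0000
V0=0.2323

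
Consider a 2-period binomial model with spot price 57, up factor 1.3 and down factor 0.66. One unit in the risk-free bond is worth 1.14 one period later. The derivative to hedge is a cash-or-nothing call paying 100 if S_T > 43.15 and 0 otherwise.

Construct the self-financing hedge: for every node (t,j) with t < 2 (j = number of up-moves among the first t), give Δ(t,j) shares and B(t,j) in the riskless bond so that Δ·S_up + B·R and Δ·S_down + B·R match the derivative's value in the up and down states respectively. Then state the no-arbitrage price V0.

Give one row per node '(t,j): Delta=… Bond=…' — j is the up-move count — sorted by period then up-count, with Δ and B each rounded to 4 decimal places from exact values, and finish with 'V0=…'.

Risk-neutral probability p* = (R−d)/(u−d) = (1.14−0.66)/(1.3−0.66) = 0.7500.
Terminal payoffs: V(2,0)=0.0000, V(2,1)=100.0000, V(2,2)=100.0000
Node (1,0) S=37.6200: V=(p*·100.0000+(1−p*)·0.0000)/1.14=65.7895; Δ=(100.0000−0.0000)/(48.9060−24.8292)=4.1534; B=V−Δ·S=-90.4605
Node (1,1) S=74.1000: V=(p*·100.0000+(1−p*)·100.0000)/1.14=87.7193; Δ=(100.0000−100.0000)/(96.3300−48.9060)=0.0000; B=V−Δ·S=87.7193
Node (0,0) S=57.0000: V=(p*·87.7193+(1−p*)·65.7895)/1.14=72.1376; Δ=(87.7193−65.7895)/(74.1000−37.6200)=0.6011; B=V−Δ·S=37.8722
Check: Δ(0,0)·S0 + B(0,0) = 72.1376 = V0.

(0,0): Delta=0.6011 Bond=37.8722
(1,0): Delta=4.1534 Bond=-90.4605
(1,1): Delta=0.0000 Bond=87.7193
V0=72.1376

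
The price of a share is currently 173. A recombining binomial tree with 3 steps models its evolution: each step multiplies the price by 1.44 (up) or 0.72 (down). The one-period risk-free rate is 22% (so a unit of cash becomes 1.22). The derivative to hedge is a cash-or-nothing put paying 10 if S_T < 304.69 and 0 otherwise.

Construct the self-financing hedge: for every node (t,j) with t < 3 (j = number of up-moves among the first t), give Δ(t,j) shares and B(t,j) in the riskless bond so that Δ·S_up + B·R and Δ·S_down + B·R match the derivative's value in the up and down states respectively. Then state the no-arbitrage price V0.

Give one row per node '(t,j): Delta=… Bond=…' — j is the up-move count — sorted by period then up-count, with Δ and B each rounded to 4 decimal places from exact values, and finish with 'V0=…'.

(0,0): Delta=-0.0260 Bond=8.1629
(1,0): Delta=0.0000 Bond=6.7186
(1,1): Delta=-0.0317 Bond=11.3843
(2,0): Delta=0.0000 Bond=8.1967
(2,1): Delta=0.0000 Bond=8.1967
(2,2): Delta=-0.0387 Bond=16.3934
V0=3.6628

Risk-neutral probability p* = (R−d)/(u−d) = (1.22−0.72)/(1.44−0.72) = 0.6944.
Terminal payoffs: V(3,0)=10.0000, V(3,1)=10.0000, V(3,2)=10.0000, V(3,3)=0.0000
(2,0): S=89.6832. Δ = (V_up−V_dn)/(S_up−S_dn) = (10.0000−10.0000)/(129.1438−64.5719) = 0.0000. V = [p*·10.0000 + (1−p*)·10.0000]/1.22 = 8.1967. B = V − Δ·S = 8.1967.
(2,1): S=179.3664. Δ = (V_up−V_dn)/(S_up−S_dn) = (10.0000−10.0000)/(258.2876−129.1438) = 0.0000. V = [p*·10.0000 + (1−p*)·10.0000]/1.22 = 8.1967. B = V − Δ·S = 8.1967.
(2,2): S=358.7328. Δ = (V_up−V_dn)/(S_up−S_dn) = (0.0000−10.0000)/(516.5752−258.2876) = -0.0387. V = [p*·0.0000 + (1−p*)·10.0000]/1.22 = 2.5046. B = V − Δ·S = 16.3934.
(1,0): S=124.5600. Δ = (V_up−V_dn)/(S_up−S_dn) = (8.1967−8.1967)/(179.3664−89.6832) = 0.0000. V = [p*·8.1967 + (1−p*)·8.1967]/1.22 = 6.7186. B = V − Δ·S = 6.7186.
(1,1): S=249.1200. Δ = (V_up−V_dn)/(S_up−S_dn) = (2.5046−8.1967)/(358.7328−179.3664) = -0.0317. V = [p*·2.5046 + (1−p*)·8.1967]/1.22 = 3.4785. B = V − Δ·S = 11.3843.
(0,0): S=173.0000. Δ = (V_up−V_dn)/(S_up−S_dn) = (3.4785−6.7186)/(249.1200−124.5600) = -0.0260. V = [p*·3.4785 + (1−p*)·6.7186]/1.22 = 3.6628. B = V − Δ·S = 8.1629.
Root portfolio cost Δ·173+B reproduces V0=3.6628.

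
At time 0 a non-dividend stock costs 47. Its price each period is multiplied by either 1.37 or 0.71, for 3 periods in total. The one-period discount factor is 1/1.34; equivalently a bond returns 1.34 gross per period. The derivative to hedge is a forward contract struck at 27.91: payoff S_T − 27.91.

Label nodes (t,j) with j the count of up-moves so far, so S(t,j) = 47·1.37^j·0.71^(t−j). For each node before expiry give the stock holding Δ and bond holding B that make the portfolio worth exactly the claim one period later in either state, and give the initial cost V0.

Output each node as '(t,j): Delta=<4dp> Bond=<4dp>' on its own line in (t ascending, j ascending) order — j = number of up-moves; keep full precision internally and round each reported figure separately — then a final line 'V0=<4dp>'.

(0,0): Delta=1.0000 Bond=-11.5997
(1,0): Delta=1.0000 Bond=-15.5436
(1,1): Delta=1.0000 Bond=-15.5436
(2,0): Delta=1.0000 Bond=-20.8284
(2,1): Delta=1.0000 Bond=-20.8284
(2,2): Delta=1.0000 Bond=-20.8284
V0=35.4003

Risk-neutral probability p* = (R−d)/(u−d) = (1.34−0.71)/(1.37−0.71) = 0.9545.
At expiry t=3: V(3,0)=-11.0882, V(3,1)=4.5490, V(3,2)=34.7222, V(3,3)=92.9436
  t=2,j=0: stock 23.6927 → up 32.4590 (V=4.5490), down 16.8218 (V=-11.0882). Price 2.8643; hedge Δ=1.0000, bond B=-20.8284.
  t=2,j=1: stock 45.7169 → up 62.6322 (V=34.7222), down 32.4590 (V=4.5490). Price 24.8885; hedge Δ=1.0000, bond B=-20.8284.
  t=2,j=2: stock 88.2143 → up 120.8536 (V=92.9436), down 62.6322 (V=34.7222). Price 67.3859; hedge Δ=1.0000, bond B=-20.8284.
  t=1,j=0: stock 33.3700 → up 45.7169 (V=24.8885), down 23.6927 (V=2.8643). Price 17.8264; hedge Δ=1.0000, bond B=-15.5436.
  t=1,j=1: stock 64.3900 → up 88.2143 (V=67.3859), down 45.7169 (V=24.8885). Price 48.8464; hedge Δ=1.0000, bond B=-15.5436.
  t=0,j=0: stock 47.0000 → up 64.3900 (V=48.8464), down 33.3700 (V=17.8264). Price 35.4003; hedge Δ=1.0000, bond B=-11.5997.
Root portfolio cost Δ·47+B reproduces V0=35.4003.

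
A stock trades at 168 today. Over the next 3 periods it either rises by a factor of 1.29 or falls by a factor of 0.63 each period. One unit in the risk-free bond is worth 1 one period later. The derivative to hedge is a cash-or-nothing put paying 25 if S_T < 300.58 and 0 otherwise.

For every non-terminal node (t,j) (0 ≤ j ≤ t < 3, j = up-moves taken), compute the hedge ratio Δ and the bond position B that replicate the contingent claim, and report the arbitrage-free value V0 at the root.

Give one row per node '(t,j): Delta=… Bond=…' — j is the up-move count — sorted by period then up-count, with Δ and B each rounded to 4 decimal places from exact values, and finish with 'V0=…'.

Under the risk-neutral measure, an up-move has probability p* = (R−d)/(u−d) = 0.5606 and values discount at R = 1.
Payoff layer (t=3): V(3,0)=25.0000, V(3,1)=25.0000, V(3,2)=25.0000, V(3,3)=0.0000
Node (2,0) S=66.6792: V=(p*·25.0000+(1−p*)·25.0000)/1=25.0000; Δ=(25.0000−25.0000)/(86.0162−42.0079)=0.0000; B=V−Δ·S=25.0000
Node (2,1) S=136.5336: V=(p*·25.0000+(1−p*)·25.0000)/1=25.0000; Δ=(25.0000−25.0000)/(176.1283−86.0162)=0.0000; B=V−Δ·S=25.0000
Node (2,2) S=279.5688: V=(p*·0.0000+(1−p*)·25.0000)/1=10.9848; Δ=(0.0000−25.0000)/(360.6438−176.1283)=-0.1355; B=V−Δ·S=48.8636
Node (1,0) S=105.8400: V=(p*·25.0000+(1−p*)·25.0000)/1=25.0000; Δ=(25.0000−25.0000)/(136.5336−66.6792)=0.0000; B=V−Δ·S=25.0000
Node (1,1) S=216.7200: V=(p*·10.9848+(1−p*)·25.0000)/1=17.1430; Δ=(10.9848−25.0000)/(279.5688−136.5336)=-0.0980; B=V−Δ·S=38.3781
Node (0,0) S=168.0000: V=(p*·17.1430+(1−p*)·25.0000)/1=20.5953; Δ=(17.1430−25.0000)/(216.7200−105.8400)=-0.0709; B=V−Δ·S=32.4998
Self-financing check: at every node Δ·S+B equals the discounted successor values.

(0,0): Delta=-0.0709 Bond=32.4998
(1,0): Delta=0.0000 Bond=25.0000
(1,1): Delta=-0.0980 Bond=38.3781
(2,0): Delta=0.0000 Bond=25.0000
(2,1): Delta=0.0000 Bond=25.0000
(2,2): Delta=-0.1355 Bond=48.8636
V0=20.5953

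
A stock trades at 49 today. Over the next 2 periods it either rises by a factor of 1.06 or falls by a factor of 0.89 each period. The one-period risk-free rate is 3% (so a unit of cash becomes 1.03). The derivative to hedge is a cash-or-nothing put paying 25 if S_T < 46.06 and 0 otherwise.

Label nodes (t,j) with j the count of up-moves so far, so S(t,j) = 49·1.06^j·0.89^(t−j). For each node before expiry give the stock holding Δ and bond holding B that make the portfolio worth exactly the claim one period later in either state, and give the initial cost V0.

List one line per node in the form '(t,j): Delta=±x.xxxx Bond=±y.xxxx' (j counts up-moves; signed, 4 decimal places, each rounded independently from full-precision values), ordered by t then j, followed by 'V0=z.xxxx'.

No-arbitrage ⇒ martingale measure with p* = (R−d)/(u−d) = 0.8235.
Payoff layer (t=2): V(2,0)=25.0000, V(2,1)=0.0000, V(2,2)=0.0000
Node (1,0) S=43.6100: V=(p*·0.0000+(1−p*)·25.0000)/1.03=4.2833; Δ=(0.0000−25.0000)/(46.2266−38.8129)=-3.3721; B=V−Δ·S=151.3421
Node (1,1) S=51.9400: V=(p*·0.0000+(1−p*)·0.0000)/1.03=0.0000; Δ=(0.0000−0.0000)/(55.0564−46.2266)=0.0000; B=V−Δ·S=0.0000
Node (0,0) S=49.0000: V=(p*·0.0000+(1−p*)·4.2833)/1.03=0.7339; Δ=(0.0000−4.2833)/(51.9400−43.6100)=-0.5142; B=V−Δ·S=25.9295
Each (Δ,B) replicates both successor values, so the strategy is self-financing and V0 is arbitrage-free.

(0,0): Delta=-0.5142 Bond=25.9295
(1,0): Delta=-3.3721 Bond=151.3421
(1,1): Delta=0.0000 Bond=0.0000
V0=0.7339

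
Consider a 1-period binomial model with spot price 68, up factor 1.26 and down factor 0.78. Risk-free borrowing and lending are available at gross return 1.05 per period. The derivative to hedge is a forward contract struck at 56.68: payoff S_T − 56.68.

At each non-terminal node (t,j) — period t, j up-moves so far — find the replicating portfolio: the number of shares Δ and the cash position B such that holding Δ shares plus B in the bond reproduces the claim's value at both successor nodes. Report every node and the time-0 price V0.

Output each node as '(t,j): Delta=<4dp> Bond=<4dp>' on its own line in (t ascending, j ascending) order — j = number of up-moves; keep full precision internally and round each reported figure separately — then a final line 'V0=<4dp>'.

Under the risk-neutral measure, an up-move has probability p* = (R−d)/(u−d) = 0.5625 and values discount at R = 1.05.
At expiry t=1: V(1,0)=-3.6400, V(1,1)=29.0000
  t=0,j=0: stock 68.0000 → up 85.6800 (V=29.0000), down 53.0400 (V=-3.6400). Price 14.0190; hedge Δ=1.0000, bond B=-53.9810.
Root portfolio cost Δ·68+B reproduces V0=14.0190.

(0,0): Delta=1.0000 Bond=-53.9810
V0=14.0190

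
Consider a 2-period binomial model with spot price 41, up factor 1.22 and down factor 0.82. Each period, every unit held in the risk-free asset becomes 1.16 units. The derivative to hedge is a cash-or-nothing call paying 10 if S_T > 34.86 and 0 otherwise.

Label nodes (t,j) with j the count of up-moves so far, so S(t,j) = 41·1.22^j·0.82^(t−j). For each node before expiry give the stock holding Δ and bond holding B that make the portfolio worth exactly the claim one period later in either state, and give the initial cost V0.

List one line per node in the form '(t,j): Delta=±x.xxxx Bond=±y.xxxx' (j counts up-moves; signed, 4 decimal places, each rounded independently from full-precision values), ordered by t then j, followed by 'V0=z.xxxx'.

Risk-neutral probability p* = (R−d)/(u−d) = (1.16−0.82)/(1.22−0.82) = 0.8500.
Terminal payoffs: V(2,0)=0.0000, V(2,1)=10.0000, V(2,2)=10.0000
(1,0): S=33.6200. Δ = (V_up−V_dn)/(S_up−S_dn) = (10.0000−0.0000)/(41.0164−27.5684) = 0.7436. V = [p*·10.0000 + (1−p*)·0.0000]/1.16 = 7.3276. B = V − Δ·S = -17.6724.
(1,1): S=50.0200. Δ = (V_up−V_dn)/(S_up−S_dn) = (10.0000−10.0000)/(61.0244−41.0164) = 0.0000. V = [p*·10.0000 + (1−p*)·10.0000]/1.16 = 8.6207. B = V − Δ·S = 8.6207.
(0,0): S=41.0000. Δ = (V_up−V_dn)/(S_up−S_dn) = (8.6207−7.3276)/(50.0200−33.6200) = 0.0788. V = [p*·8.6207 + (1−p*)·7.3276]/1.16 = 7.2644. B = V − Δ·S = 4.0317.
Each (Δ,B) replicates both successor values, so the strategy is self-financing and V0 is arbitrage-free.

(0,0): Delta=0.0788 Bond=4.0317
(1,0): Delta=0.7436 Bond=-17.6724
(1,1): Delta=0.0000 Bond=8.6207
V0=7.2644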